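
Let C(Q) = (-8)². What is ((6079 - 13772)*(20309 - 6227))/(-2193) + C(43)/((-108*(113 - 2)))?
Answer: 108224481478/2190807 ≈ 49399.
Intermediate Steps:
C(Q) = 64
((6079 - 13772)*(20309 - 6227))/(-2193) + C(43)/((-108*(113 - 2))) = ((6079 - 13772)*(20309 - 6227))/(-2193) + 64/((-108*(113 - 2))) = -7693*14082*(-1/2193) + 64/((-108*111)) = -108332826*(-1/2193) + 64/(-11988) = 36110942/731 + 64*(-1/11988) = 36110942/731 - 16/2997 = 108224481478/2190807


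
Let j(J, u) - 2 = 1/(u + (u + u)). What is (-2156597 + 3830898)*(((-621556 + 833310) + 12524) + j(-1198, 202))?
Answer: 227560412011981/606 ≈ 3.7551e+11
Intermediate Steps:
j(J, u) = 2 + 1/(3*u) (j(J, u) = 2 + 1/(u + (u + u)) = 2 + 1/(u + 2*u) = 2 + 1/(3*u))
(-2156597 + 3830898)*(((-621556 + 833310) + 12524) + j(-1198, 202)) = (-2156597 + 3830898)*(((-621556 + 833310) + 12524) + (2 + (1/3)/202)) = 1674301*((211754 + 12524) + (2 + (1/3)*(1/202))) = 1674301*(224278 + (2 + 1/606)) = 1674301*(224278 + 1213/606) = 1674301*(135913681/606) = 227560412011981/606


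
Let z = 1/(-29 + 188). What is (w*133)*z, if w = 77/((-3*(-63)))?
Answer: 1463/4293 ≈ 0.34079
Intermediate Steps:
w = 11/27 (w = 77/189 = 77*(1/189) = 11/27 ≈ 0.40741)
z = 1/159 ≈ 0.0062893
(w*133)*z = ((11/27)*133)*(1/159) = (1463/27)*(1/159) = 1463/4293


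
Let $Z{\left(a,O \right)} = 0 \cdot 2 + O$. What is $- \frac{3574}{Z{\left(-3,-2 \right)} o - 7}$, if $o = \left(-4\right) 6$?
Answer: $- \frac{3574}{41} \approx -87.171$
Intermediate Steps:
$o = -24$
$Z{\left(a,O \right)} = O$ ($Z{\left(a,O \right)} = 0 + O = O$)
$- \frac{3574}{Z{\left(-3,-2 \right)} o - 7} = - \frac{3574}{\left(-2\right) \left(-24\right) - 7} = - \frac{3574}{48 - 7} = - \frac{3574}{41}$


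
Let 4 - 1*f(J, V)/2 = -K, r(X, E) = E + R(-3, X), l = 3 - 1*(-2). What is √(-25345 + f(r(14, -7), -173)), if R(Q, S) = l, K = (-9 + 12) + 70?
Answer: 9*I*√311 ≈ 158.72*I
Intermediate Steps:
K = 73 (K = 3 + 70 = 73)
l = 5 (l = 3 + 2 = 5)
R(Q, S) = 5
r(X, E) = 5 + E (r(X, E) = E + 5 = 5 + E)
f(J, V) = 154 (f(J, V) = 8 - (-2)*73 = 8 - 2*(-73) = 8 + 146 = 154)
√(-25345 + f(r(14, -7), -173)) = √(-25345 + 154) = √(-25191) = 9*I*√311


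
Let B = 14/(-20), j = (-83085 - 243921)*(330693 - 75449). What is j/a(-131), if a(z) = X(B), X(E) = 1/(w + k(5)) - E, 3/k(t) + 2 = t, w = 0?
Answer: -834663194640/17 ≈ -4.9098e+10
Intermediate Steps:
k(t) = 3/(-2 + t)
j = -83466319464 (j = -327006*255244 = -83466319464)
B = -7/10 (B = 14*(-1/20) = -7/10 ≈ -0.70000)
X(E) = 1 - E (X(E) = 1/(0 + 3/(-2 + 5)) - E = 1/(0 + 3/3) - E = 1/(0 + 3*(⅓)) - E = 1/(0 + 1) - E = 1/1 - E = 1 - E)
a(z) = 17/10 (a(z) = 1 - 1*(-7/10) = 1 + 7/10 = 17/10)
j/a(-131) = -83466319464/17/10 = -83466319464*10/17 = -834663194640/17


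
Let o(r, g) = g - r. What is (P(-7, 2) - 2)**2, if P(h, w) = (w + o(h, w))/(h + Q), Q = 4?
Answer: 289/9 ≈ 32.111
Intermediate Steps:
P(h, w) = (-h + 2*w)/(4 + h) (P(h, w) = (w + (w - h))/(h + 4) = (-h + 2*w)/(4 + h))
(P(-7, 2) - 2)**2 = ((-1*(-7) + 2*2)/(4 - 7) - 2)**2 = ((7 + 4)/(-3) - 2)**2 = (-1/3*11 - 2)**2 = (-11/3 - 2)**2 = (-17/3)**2 = 289/9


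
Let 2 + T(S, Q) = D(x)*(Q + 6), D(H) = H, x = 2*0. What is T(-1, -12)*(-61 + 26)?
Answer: 70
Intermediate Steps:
x = 0
T(S, Q) = -2 (T(S, Q) = -2 + 0*(Q + 6) = -2 + 0*(6 + Q) = -2 + 0 = -2)
T(-1, -12)*(-61 + 26) = -2*(-61 + 26) = -2*(-35) = 70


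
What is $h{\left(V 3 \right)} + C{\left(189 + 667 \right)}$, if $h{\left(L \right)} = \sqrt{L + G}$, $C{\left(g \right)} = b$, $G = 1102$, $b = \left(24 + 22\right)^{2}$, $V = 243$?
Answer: $2116 + \sqrt{1831} \approx 2158.8$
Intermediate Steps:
$b = 2116$ ($b = 46^{2} = 2116$)
$C{\left(g \right)} = 2116$
$h{\left(L \right)} = \sqrt{1102 + L}$ ($h{\left(L \right)} = \sqrt{L + 1102} = \sqrt{1102 + L}$)
$h{\left(V 3 \right)} + C{\left(189 + 667 \right)} = \sqrt{1102 + 243 \cdot 3} + 2116 = \sqrt{1102 + 729} + 2116 = \sqrt{1831} + 2116 = 2116 + \sqrt{1831}$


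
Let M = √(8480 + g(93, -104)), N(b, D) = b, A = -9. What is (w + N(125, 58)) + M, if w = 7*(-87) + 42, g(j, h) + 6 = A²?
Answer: -442 + √8555 ≈ -349.51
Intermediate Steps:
g(j, h) = 75 (g(j, h) = -6 + (-9)² = -6 + 81 = 75)
w = -567 (w = -609 + 42 = -567)
M = √8555 (M = √(8480 + 75) = √8555 ≈ 92.493)
(w + N(125, 58)) + M = (-567 + 125) + √8555 = -442 + √8555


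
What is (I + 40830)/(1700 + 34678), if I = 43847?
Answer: 84677/36378 ≈ 2.3277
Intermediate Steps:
(I + 40830)/(1700 + 34678) = (43847 + 40830)/(1700 + 34678) = 84677/36378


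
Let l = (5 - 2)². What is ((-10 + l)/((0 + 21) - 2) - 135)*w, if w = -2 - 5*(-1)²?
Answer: 17962/19 ≈ 945.37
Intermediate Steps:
l = 9 (l = 3² = 9)
w = -7 (w = -2 - 5*1 = -2 - 5 = -7)
((-10 + l)/((0 + 21) - 2) - 135)*w = ((-10 + 9)/((0 + 21) - 2) - 135)*(-7) = (-1/(21 - 2) - 135)*(-7) = (-1/19 - 135)*(-7) = -2566/19*(-7) = 17962/19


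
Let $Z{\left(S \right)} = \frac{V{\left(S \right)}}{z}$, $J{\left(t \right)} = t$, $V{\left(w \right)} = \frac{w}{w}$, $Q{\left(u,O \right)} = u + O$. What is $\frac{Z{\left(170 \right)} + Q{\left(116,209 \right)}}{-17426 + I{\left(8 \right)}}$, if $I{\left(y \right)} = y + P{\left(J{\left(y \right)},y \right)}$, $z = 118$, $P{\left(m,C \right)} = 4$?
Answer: $- \frac{38351}{2054852} \approx -0.018664$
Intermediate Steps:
$Q{\left(u,O \right)} = O + u$
$V{\left(w \right)} = 1$
$Z{\left(S \right)} = \frac{1}{118}$ ($Z{\left(S \right)} = 1 \cdot \frac{1}{118} = \frac{1}{118}$)
$I{\left(y \right)} = 4 + y$ ($I{\left(y \right)} = y + 4 = 4 + y$)
$\frac{Z{\left(170 \right)} + Q{\left(116,209 \right)}}{-17426 + I{\left(8 \right)}} = \frac{\frac{1}{118} + \left(209 + 116\right)}{-17426 + \left(4 + 8\right)} = \frac{\frac{1}{118} + 325}{-17426 + 12} = \frac{38351}{118 \left(-17414\right)} = \frac{38351}{118} \left(- \frac{1}{17414}\right) = - \frac{38351}{2054852}$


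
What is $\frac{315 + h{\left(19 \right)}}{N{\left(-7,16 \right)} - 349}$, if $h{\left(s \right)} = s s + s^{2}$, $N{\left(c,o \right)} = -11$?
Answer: $- \frac{1037}{360} \approx -2.8806$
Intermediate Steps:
$h{\left(s \right)} = 2 s^{2}$ ($h{\left(s \right)} = s^{2} + s^{2} = 2 s^{2}$)
$\frac{315 + h{\left(19 \right)}}{N{\left(-7,16 \right)} - 349} = \frac{315 + 2 \cdot 19^{2}}{-11 - 349} = \frac{315 + 2 \cdot 361}{-360} = \left(315 + 722\right) \left(- \frac{1}{360}\right) = 1037 \left(- \frac{1}{360}\right) = - \frac{1037}{360}$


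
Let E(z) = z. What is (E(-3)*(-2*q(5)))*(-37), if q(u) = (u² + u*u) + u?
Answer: -12210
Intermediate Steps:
q(u) = u + 2*u² (q(u) = (u² + u²) + u = 2*u² + u = u + 2*u²)
(E(-3)*(-2*q(5)))*(-37) = -(-6)*5*(1 + 2*5)*(-37) = -(-6)*5*(1 + 10)*(-37) = -(-6)*5*11*(-37) = -(-6)*55*(-37) = -3*(-110)*(-37) = 330*(-37) = -12210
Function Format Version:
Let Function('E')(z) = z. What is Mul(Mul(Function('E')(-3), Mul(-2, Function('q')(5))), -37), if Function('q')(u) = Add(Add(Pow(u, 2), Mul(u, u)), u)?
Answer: -12210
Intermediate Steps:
Function('q')(u) = Add(u, Mul(2, Pow(u, 2))) (Function('q')(u) = Add(Add(Pow(u, 2), Pow(u, 2)), u) = Add(Mul(2, Pow(u, 2)), u) = Add(u, Mul(2, Pow(u, 2))))
Mul(Mul(Function('E')(-3), Mul(-2, Function('q')(5))), -37) = Mul(Mul(-3, Mul(-2, Mul(5, Add(1, Mul(2, 5))))), -37) = Mul(Mul(-3, Mul(-2, Mul(5, Add(1, 10)))), -37) = Mul(Mul(-3, Mul(-2, Mul(5, 11))), -37) = Mul(Mul(-3, Mul(-2, 55)), -37) = Mul(Mul(-3, -110), -37) = Mul(330, -37) = -12210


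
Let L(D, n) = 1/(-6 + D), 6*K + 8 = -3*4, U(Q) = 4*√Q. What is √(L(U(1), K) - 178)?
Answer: I*√714/2 ≈ 13.36*I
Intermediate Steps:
K = -10/3 (K = -4/3 + (-3*4)/6 = -4/3 + (⅙)*(-12) = -4/3 - 2 = -10/3 ≈ -3.3333)
√(L(U(1), K) - 178) = √(1/(-6 + 4*√1) - 178) = √(1/(-6 + 4*1) - 178) = √(1/(-6 + 4) - 178) = √(1/(-2) - 178) = √(-½ - 178) = √(-357/2) = I*√714/2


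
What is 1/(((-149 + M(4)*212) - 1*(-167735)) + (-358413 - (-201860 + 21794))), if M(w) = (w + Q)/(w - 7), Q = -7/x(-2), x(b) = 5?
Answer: -15/164171 ≈ -9.1368e-5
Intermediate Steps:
Q = -7/5 ≈ -1.4000
M(w) = (-7/5 + w)/(-7 + w) (M(w) = (w - 7/5)/(w - 7) = (-7/5 + w)/(-7 + w))
1/(((-149 + M(4)*212) - 1*(-167735)) + (-358413 - (-201860 + 21794))) = 1/(((-149 + ((-7/5 + 4)/(-7 + 4))*212) - 1*(-167735)) + (-358413 - (-201860 + 21794))) = 1/(((-149 + ((13/5)/(-3))*212) + 167735) + (-358413 - 1*(-180066))) = 1/(((-149 - ⅓*13/5*212) + 167735) + (-358413 + 180066)) = 1/(((-149 - 13/15*212) + 167735) - 178347) = 1/(((-149 - 2756/15) + 167735) - 178347) = 1/((-4991/15 + 167735) - 178347) = 1/(2511034/15 - 178347) = 1/(-164171/15) = -15/164171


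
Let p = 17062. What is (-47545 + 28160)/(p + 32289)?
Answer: -19385/49351 ≈ -0.39280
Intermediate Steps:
(-47545 + 28160)/(p + 32289) = (-47545 + 28160)/(17062 + 32289) = -19385/49351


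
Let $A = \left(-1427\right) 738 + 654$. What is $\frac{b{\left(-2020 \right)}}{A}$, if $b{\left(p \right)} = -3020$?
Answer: $\frac{755}{263118} \approx 0.0028694$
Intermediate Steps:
$A = -1052472$ ($A = -1053126 + 654 = -1052472$)
$\frac{b{\left(-2020 \right)}}{A} = - \frac{3020}{-1052472} = \left(-3020\right) \left(- \frac{1}{1052472}\right) = \frac{755}{263118}$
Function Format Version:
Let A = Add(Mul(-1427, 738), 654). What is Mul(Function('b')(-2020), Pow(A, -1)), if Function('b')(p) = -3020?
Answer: Rational(755, 263118) ≈ 0.0028694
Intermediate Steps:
A = -1052472 (A = Add(-1053126, 654) = -1052472)
Mul(Function('b')(-2020), Pow(A, -1)) = Mul(-3020, Pow(-1052472, -1)) = Mul(-3020, Rational(-1, 1052472)) = Rational(755, 263118)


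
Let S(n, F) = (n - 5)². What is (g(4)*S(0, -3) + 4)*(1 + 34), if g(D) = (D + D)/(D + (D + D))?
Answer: 2170/3 ≈ 723.33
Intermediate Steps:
S(n, F) = (-5 + n)²
g(D) = ⅔ (g(D) = (2*D)/(D + 2*D) = (2*D)/((3*D)) = (2*D)*(1/(3*D)) = ⅔)
(g(4)*S(0, -3) + 4)*(1 + 34) = (2*(-5 + 0)²/3 + 4)*(1 + 34) = ((⅔)*(-5)² + 4)*35 = ((⅔)*25 + 4)*35 = (50/3 + 4)*35 = (62/3)*35 = 2170/3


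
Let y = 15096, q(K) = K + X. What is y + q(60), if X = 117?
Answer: 15273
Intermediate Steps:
q(K) = 117 + K (q(K) = K + 117 = 117 + K)
y + q(60) = 15096 + (117 + 60) = 15096 + 177 = 15273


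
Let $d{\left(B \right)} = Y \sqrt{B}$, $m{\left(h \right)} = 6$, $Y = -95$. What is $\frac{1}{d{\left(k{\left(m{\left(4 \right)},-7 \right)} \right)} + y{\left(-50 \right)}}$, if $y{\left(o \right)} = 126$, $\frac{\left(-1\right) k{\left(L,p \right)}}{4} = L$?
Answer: $\frac{21}{38746} + \frac{95 i \sqrt{6}}{116238} \approx 0.00054199 + 0.0020019 i$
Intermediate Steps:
$k{\left(L,p \right)} = - 4 L$
$d{\left(B \right)} = - 95 \sqrt{B}$
$\frac{1}{d{\left(k{\left(m{\left(4 \right)},-7 \right)} \right)} + y{\left(-50 \right)}} = \frac{1}{- 95 \sqrt{\left(-4\right) 6} + 126} = \frac{1}{- 95 \sqrt{-24} + 126} = \frac{1}{- 95 \cdot 2 i \sqrt{6} + 126} = \frac{1}{- 190 i \sqrt{6} + 126} = \frac{1}{126 - 190 i \sqrt{6}}$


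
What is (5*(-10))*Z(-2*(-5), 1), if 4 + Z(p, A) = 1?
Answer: 150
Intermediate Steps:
Z(p, A) = -3 (Z(p, A) = -4 + 1 = -3)
(5*(-10))*Z(-2*(-5), 1) = (5*(-10))*(-3) = -50*(-3) = 150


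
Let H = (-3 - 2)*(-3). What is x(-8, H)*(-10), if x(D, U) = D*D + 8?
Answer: -720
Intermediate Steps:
H = 15 (H = -5*(-3) = 15)
x(D, U) = 8 + D**2 (x(D, U) = D**2 + 8 = 8 + D**2)
x(-8, H)*(-10) = (8 + (-8)**2)*(-10) = (8 + 64)*(-10) = 72*(-10) = -720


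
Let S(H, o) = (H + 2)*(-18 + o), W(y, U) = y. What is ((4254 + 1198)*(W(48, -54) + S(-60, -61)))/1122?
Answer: 12621380/561 ≈ 22498.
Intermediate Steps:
S(H, o) = (-18 + o)*(2 + H) (S(H, o) = (2 + H)*(-18 + o) = (-18 + o)*(2 + H))
((4254 + 1198)*(W(48, -54) + S(-60, -61)))/1122 = ((4254 + 1198)*(48 + (-36 - 18*(-60) + 2*(-61) - 60*(-61))))/1122 = (5452*(48 + (-36 + 1080 - 122 + 3660)))*(1/1122) = (5452*(48 + 4582))*(1/1122) = (5452*4630)*(1/1122) = 25242760*(1/1122) = 12621380/561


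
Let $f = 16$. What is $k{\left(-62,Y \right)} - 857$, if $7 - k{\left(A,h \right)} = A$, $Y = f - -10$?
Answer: $-788$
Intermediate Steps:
$Y = 26$ ($Y = 16 - -10 = 16 + 10 = 26$)
$k{\left(A,h \right)} = 7 - A$
$k{\left(-62,Y \right)} - 857 = \left(7 - -62\right) - 857 = \left(7 + 62\right) - 857 = 69 - 857 = -788$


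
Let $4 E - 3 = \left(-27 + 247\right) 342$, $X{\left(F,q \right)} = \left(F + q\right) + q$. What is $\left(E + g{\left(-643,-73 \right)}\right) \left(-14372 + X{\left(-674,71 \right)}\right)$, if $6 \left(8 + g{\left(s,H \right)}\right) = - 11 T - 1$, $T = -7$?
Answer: $-280424970$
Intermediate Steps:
$X{\left(F,q \right)} = F + 2 q$
$E = \frac{75243}{4}$ ($E = \frac{3}{4} + \frac{\left(-27 + 247\right) 342}{4} = \frac{3}{4} + \frac{220 \cdot 342}{4} = \frac{3}{4} + \frac{1}{4} \cdot 75240 = \frac{3}{4} + 18810 = \frac{75243}{4} \approx 18811.0$)
$g{\left(s,H \right)} = \frac{14}{3}$ ($g{\left(s,H \right)} = -8 + \frac{\left(-11\right) \left(-7\right) - 1}{6} = -8 + \frac{77 - 1}{6} = -8 + \frac{1}{6} \cdot 76 = -8 + \frac{38}{3} = \frac{14}{3}$)
$\left(E + g{\left(-643,-73 \right)}\right) \left(-14372 + X{\left(-674,71 \right)}\right) = \left(\frac{75243}{4} + \frac{14}{3}\right) \left(-14372 + \left(-674 + 2 \cdot 71\right)\right) = \frac{225785 \left(-14372 + \left(-674 + 142\right)\right)}{12} = \frac{225785 \left(-14372 - 532\right)}{12} = \frac{225785}{12} \left(-14904\right) = -280424970$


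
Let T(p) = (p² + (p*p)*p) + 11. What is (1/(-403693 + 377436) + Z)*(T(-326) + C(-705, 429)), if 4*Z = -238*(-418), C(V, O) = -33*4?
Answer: -22555810307065566/26257 ≈ -8.5904e+11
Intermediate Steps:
C(V, O) = -132
Z = 24871 (Z = (-238*(-418))/4 = (¼)*99484 = 24871)
T(p) = 11 + p² + p³ (T(p) = (p² + p²*p) + 11 = (p² + p³) + 11 = 11 + p² + p³)
(1/(-403693 + 377436) + Z)*(T(-326) + C(-705, 429)) = (1/(-403693 + 377436) + 24871)*((11 + (-326)² + (-326)³) - 132) = (1/(-26257) + 24871)*((11 + 106276 - 34645976) - 132) = (-1/26257 + 24871)*(-34539689 - 132) = (653037846/26257)*(-34539821) = -22555810307065566/26257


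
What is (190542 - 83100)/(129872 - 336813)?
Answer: -2286/4403 ≈ -0.51919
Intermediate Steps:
(190542 - 83100)/(129872 - 336813) = 107442/(-206941) = 107442*(-1/206941) = -2286/4403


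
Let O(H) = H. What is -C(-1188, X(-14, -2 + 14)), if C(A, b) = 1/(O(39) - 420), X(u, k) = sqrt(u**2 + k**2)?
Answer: 1/381 ≈ 0.0026247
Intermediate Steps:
X(u, k) = sqrt(k**2 + u**2)
C(A, b) = -1/381 (C(A, b) = 1/(39 - 420) = 1/(-381) = -1/381)
-C(-1188, X(-14, -2 + 14)) = -1*(-1/381) = 1/381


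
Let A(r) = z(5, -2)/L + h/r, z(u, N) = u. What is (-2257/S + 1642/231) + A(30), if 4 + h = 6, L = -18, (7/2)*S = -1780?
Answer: 27964439/2467080 ≈ 11.335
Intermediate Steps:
S = -3560/7 (S = (2/7)*(-1780) = -3560/7 ≈ -508.57)
h = 2 (h = -4 + 6 = 2)
A(r) = -5/18 + 2/r (A(r) = 5/(-18) + 2/r = 5*(-1/18) + 2/r = -5/18 + 2/r)
(-2257/S + 1642/231) + A(30) = (-2257/(-3560/7) + 1642/231) + (-5/18 + 2/30) = (-2257*(-7/3560) + 1642*(1/231)) + (-5/18 + 2*(1/30)) = (15799/3560 + 1642/231) + (-5/18 + 1/15) = 9495089/822360 - 19/90 = 27964439/2467080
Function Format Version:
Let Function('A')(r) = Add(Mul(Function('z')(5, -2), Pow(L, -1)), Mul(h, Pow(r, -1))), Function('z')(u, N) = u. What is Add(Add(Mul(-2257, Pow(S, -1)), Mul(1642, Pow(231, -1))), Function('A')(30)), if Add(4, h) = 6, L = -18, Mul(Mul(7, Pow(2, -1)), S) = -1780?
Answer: Rational(27964439, 2467080) ≈ 11.335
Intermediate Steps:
S = Rational(-3560, 7) (S = Mul(Rational(2, 7), -1780) = Rational(-3560, 7) ≈ -508.57)
h = 2 (h = Add(-4, 6) = 2)
Function('A')(r) = Add(Rational(-5, 18), Mul(2, Pow(r, -1))) (Function('A')(r) = Add(Mul(5, Pow(-18, -1)), Mul(2, Pow(r, -1))) = Add(Mul(5, Rational(-1, 18)), Mul(2, Pow(r, -1))) = Add(Rational(-5, 18), Mul(2, Pow(r, -1))))
Add(Add(Mul(-2257, Pow(S, -1)), Mul(1642, Pow(231, -1))), Function('A')(30)) = Add(Add(Mul(-2257, Pow(Rational(-3560, 7), -1)), Mul(1642, Pow(231, -1))), Add(Rational(-5, 18), Mul(2, Pow(30, -1)))) = Add(Add(Mul(-2257, Rational(-7, 3560)), Mul(1642, Rational(1, 231))), Add(Rational(-5, 18), Mul(2, Rational(1, 30)))) = Add(Add(Rational(15799, 3560), Rational(1642, 231)), Add(Rational(-5, 18), Rational(1, 15))) = Add(Rational(9495089, 822360), Rational(-19, 90)) = Rational(27964439, 2467080)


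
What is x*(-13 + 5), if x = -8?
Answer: 64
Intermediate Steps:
x*(-13 + 5) = -8*(-13 + 5) = -8*(-8) = 64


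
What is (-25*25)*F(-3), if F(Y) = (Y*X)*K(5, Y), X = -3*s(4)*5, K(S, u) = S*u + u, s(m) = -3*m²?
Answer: -24300000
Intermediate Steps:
K(S, u) = u + S*u
X = 720 (X = -(-9)*4²*5 = -(-9)*16*5 = -3*(-48)*5 = 144*5 = 720)
F(Y) = 4320*Y² (F(Y) = (Y*720)*(Y*(1 + 5)) = (720*Y)*(Y*6) = (720*Y)*(6*Y) = 4320*Y²)
(-25*25)*F(-3) = (-25*25)*(4320*(-3)²) = -2700000*9 = -625*38880 = -24300000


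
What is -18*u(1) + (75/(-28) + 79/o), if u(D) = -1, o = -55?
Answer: 21383/1540 ≈ 13.885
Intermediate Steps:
-18*u(1) + (75/(-28) + 79/o) = -18*(-1) + (75/(-28) + 79/(-55)) = 18 + (75*(-1/28) + 79*(-1/55)) = 18 + (-75/28 - 79/55) = 18 - 6337/1540 = 21383/1540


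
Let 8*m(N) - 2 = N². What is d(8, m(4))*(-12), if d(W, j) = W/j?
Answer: -128/3 ≈ -42.667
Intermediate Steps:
m(N) = ¼ + N²/8
d(8, m(4))*(-12) = (8/(¼ + (⅛)*4²))*(-12) = (8/(¼ + (⅛)*16))*(-12) = (8/(¼ + 2))*(-12) = (8/(9/4))*(-12) = (8*(4/9))*(-12) = (32/9)*(-12) = -128/3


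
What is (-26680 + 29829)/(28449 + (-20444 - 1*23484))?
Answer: -3149/15479 ≈ -0.20344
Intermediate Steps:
(-26680 + 29829)/(28449 + (-20444 - 1*23484)) = 3149/(28449 + (-20444 - 23484)) = 3149/(28449 - 43928) = 3149/(-15479) = 3149*(-1/15479) = -3149/15479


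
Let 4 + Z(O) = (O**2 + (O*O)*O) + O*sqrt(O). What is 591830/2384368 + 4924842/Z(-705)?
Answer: (-97670998972732*I + 208620075*sqrt(705))/(1192184*(-349905604*I + 705*sqrt(705))) ≈ 0.23414 + 7.5296e-7*I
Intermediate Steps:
Z(O) = -4 + O**2 + O**3 + O**(3/2) (Z(O) = -4 + ((O**2 + (O*O)*O) + O*sqrt(O)) = -4 + ((O**2 + O**2*O) + O**(3/2)) = -4 + ((O**2 + O**3) + O**(3/2)) = -4 + (O**2 + O**3 + O**(3/2)) = -4 + O**2 + O**3 + O**(3/2))
591830/2384368 + 4924842/Z(-705) = 591830/2384368 + 4924842/(-4 + (-705)**2 + (-705)**3 + (-705)**(3/2)) = 591830*(1/2384368) + 4924842/(-4 + 497025 - 350402625 - 705*I*sqrt(705)) = 295915/1192184 + 4924842/(-349905604 - 705*I*sqrt(705))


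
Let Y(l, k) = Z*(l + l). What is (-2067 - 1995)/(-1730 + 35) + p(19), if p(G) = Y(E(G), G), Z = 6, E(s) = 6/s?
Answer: 66406/10735 ≈ 6.1859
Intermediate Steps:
Y(l, k) = 12*l (Y(l, k) = 6*(l + l) = 6*(2*l) = 12*l)
p(G) = 72/G (p(G) = 12*(6/G) = 72/G)
(-2067 - 1995)/(-1730 + 35) + p(19) = (-2067 - 1995)/(-1730 + 35) + 72/19 = -4062/(-1695) + 72*(1/19) = -4062*(-1/1695) + 72/19 = 1354/565 + 72/19 = 66406/10735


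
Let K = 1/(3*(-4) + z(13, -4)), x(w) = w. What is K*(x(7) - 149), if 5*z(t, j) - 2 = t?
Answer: 142/9 ≈ 15.778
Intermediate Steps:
z(t, j) = ⅖ + t/5
K = -⅑ (K = 1/(3*(-4) + (⅖ + (⅕)*13)) = 1/(-12 + (⅖ + 13/5)) = 1/(-12 + 3) = 1/(-9) = -⅑ ≈ -0.11111)
K*(x(7) - 149) = -(7 - 149)/9 = -⅑*(-142) = 142/9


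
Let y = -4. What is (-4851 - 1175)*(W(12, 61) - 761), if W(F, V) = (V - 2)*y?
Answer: 6007922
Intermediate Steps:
W(F, V) = 8 - 4*V (W(F, V) = (V - 2)*(-4) = (-2 + V)*(-4) = 8 - 4*V)
(-4851 - 1175)*(W(12, 61) - 761) = (-4851 - 1175)*((8 - 4*61) - 761) = -6026*((8 - 244) - 761) = -6026*(-236 - 761) = -6026*(-997) = 6007922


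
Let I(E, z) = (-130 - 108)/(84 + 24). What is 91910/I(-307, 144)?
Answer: -709020/17 ≈ -41707.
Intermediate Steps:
I(E, z) = -119/54 (I(E, z) = -238/108 = -238*1/108 = -119/54)
91910/I(-307, 144) = 91910/(-119/54) = 91910*(-54/119) = -709020/17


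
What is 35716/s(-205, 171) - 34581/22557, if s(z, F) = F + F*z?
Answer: -167664118/65573199 ≈ -2.5569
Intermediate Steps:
35716/s(-205, 171) - 34581/22557 = 35716/((171*(1 - 205))) - 34581/22557 = 35716/((171*(-204))) - 34581*1/22557 = 35716/(-34884) - 11527/7519 = 35716*(-1/34884) - 11527/7519 = -8929/8721 - 11527/7519 = -167664118/65573199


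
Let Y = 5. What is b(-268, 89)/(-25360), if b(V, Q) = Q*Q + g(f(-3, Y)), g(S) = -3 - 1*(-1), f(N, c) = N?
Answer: -7919/25360 ≈ -0.31226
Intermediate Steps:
g(S) = -2 (g(S) = -3 + 1 = -2)
b(V, Q) = -2 + Q² (b(V, Q) = Q*Q - 2 = Q² - 2 = -2 + Q²)
b(-268, 89)/(-25360) = (-2 + 89²)/(-25360) = (-2 + 7921)*(-1/25360) = 7919*(-1/25360) = -7919/25360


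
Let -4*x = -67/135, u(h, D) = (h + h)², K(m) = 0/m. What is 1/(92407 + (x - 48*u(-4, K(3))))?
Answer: 540/48240967 ≈ 1.1194e-5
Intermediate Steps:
K(m) = 0
u(h, D) = 4*h² (u(h, D) = (2*h)² = 4*h²)
x = 67/540 (x = -(-67)/(4*135) = -¼*(-67/135) = 67/540 ≈ 0.12407)
1/(92407 + (x - 48*u(-4, K(3)))) = 1/(92407 + (67/540 - 192*(-4)²)) = 1/(92407 + (67/540 - 192*16)) = 1/(92407 + (67/540 - 48*64)) = 1/(92407 + (67/540 - 3072)) = 1/(92407 - 1658813/540) = 1/(48240967/540) = 540/48240967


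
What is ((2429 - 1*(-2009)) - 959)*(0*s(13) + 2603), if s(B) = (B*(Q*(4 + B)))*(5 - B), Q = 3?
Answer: 9055837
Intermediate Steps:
s(B) = B*(5 - B)*(12 + 3*B) (s(B) = (B*(3*(4 + B)))*(5 - B) = (B*(12 + 3*B))*(5 - B) = B*(5 - B)*(12 + 3*B))
((2429 - 1*(-2009)) - 959)*(0*s(13) + 2603) = ((2429 - 1*(-2009)) - 959)*(0*(3*13*(20 + 13 - 1*13**2)) + 2603) = ((2429 + 2009) - 959)*(0*(3*13*(20 + 13 - 1*169)) + 2603) = (4438 - 959)*(0*(3*13*(20 + 13 - 169)) + 2603) = 3479*(0*(3*13*(-136)) + 2603) = 3479*(0*(-5304) + 2603) = 3479*(0 + 2603) = 3479*2603 = 9055837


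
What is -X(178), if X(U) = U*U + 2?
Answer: -31686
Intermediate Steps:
X(U) = 2 + U² (X(U) = U² + 2 = 2 + U²)
-X(178) = -(2 + 178²) = -(2 + 31684) = -1*31686 = -31686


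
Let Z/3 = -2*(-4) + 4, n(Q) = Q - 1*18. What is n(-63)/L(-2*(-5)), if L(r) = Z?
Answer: -9/4 ≈ -2.2500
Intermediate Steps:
n(Q) = -18 + Q (n(Q) = Q - 18 = -18 + Q)
Z = 36 (Z = 3*(-2*(-4) + 4) = 3*(8 + 4) = 3*12 = 36)
L(r) = 36
n(-63)/L(-2*(-5)) = (-18 - 63)/36 = -81*1/36 = -9/4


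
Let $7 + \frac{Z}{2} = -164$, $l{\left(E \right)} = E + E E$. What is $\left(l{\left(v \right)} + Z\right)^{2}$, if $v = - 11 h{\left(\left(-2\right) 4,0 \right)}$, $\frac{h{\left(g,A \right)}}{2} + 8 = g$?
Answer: $15354679396$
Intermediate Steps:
$h{\left(g,A \right)} = -16 + 2 g$
$v = 352$ ($v = - 11 \left(-16 + 2 \left(\left(-2\right) 4\right)\right) = - 11 \left(-16 + 2 \left(-8\right)\right) = - 11 \left(-16 - 16\right) = \left(-11\right) \left(-32\right) = 352$)
$l{\left(E \right)} = E + E^{2}$
$Z = -342$ ($Z = -14 + 2 \left(-164\right) = -14 - 328 = -342$)
$\left(l{\left(v \right)} + Z\right)^{2} = \left(352 \left(1 + 352\right) - 342\right)^{2} = \left(352 \cdot 353 - 342\right)^{2} = \left(124256 - 342\right)^{2} = 123914^{2} = 15354679396$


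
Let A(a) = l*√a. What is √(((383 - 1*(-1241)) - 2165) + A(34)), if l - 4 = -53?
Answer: √(-541 - 49*√34) ≈ 28.753*I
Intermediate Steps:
l = -49 (l = 4 - 53 = -49)
A(a) = -49*√a
√(((383 - 1*(-1241)) - 2165) + A(34)) = √(((383 - 1*(-1241)) - 2165) - 49*√34) = √(((383 + 1241) - 2165) - 49*√34) = √((1624 - 2165) - 49*√34) = √(-541 - 49*√34)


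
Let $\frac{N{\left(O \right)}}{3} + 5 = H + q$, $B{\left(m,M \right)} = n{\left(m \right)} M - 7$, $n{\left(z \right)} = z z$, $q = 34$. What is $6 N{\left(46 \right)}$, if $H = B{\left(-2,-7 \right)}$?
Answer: $-108$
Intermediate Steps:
$n{\left(z \right)} = z^{2}$
$B{\left(m,M \right)} = -7 + M m^{2}$ ($B{\left(m,M \right)} = m^{2} M - 7 = M m^{2} - 7 = -7 + M m^{2}$)
$H = -35$ ($H = -7 - 7 \left(-2\right)^{2} = -7 - 28 = -35$)
$N{\left(O \right)} = -18$ ($N{\left(O \right)} = -15 + 3 \left(-35 + 34\right) = -15 + 3 \left(-1\right) = -15 - 3 = -18$)
$6 N{\left(46 \right)} = 6 \left(-18\right) = -108$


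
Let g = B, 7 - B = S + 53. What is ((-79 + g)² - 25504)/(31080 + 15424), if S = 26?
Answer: -2703/46504 ≈ -0.058124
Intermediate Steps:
B = -72 (B = 7 - (26 + 53) = 7 - 1*79 = 7 - 79 = -72)
g = -72
((-79 + g)² - 25504)/(31080 + 15424) = ((-79 - 72)² - 25504)/(31080 + 15424) = ((-151)² - 25504)/46504 = (22801 - 25504)*(1/46504) = -2703*1/46504 = -2703/46504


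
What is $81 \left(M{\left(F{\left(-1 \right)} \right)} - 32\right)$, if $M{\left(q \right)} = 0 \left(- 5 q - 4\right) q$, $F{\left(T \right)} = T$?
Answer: $-2592$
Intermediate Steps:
$M{\left(q \right)} = 0$ ($M{\left(q \right)} = 0 \left(-4 - 5 q\right) q = 0 q = 0$)
$81 \left(M{\left(F{\left(-1 \right)} \right)} - 32\right) = 81 \left(0 - 32\right) = 81 \left(-32\right) = -2592$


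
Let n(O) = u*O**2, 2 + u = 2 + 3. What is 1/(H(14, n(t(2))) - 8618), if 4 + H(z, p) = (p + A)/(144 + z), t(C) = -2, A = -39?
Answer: -158/1362303 ≈ -0.00011598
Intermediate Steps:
u = 3 (u = -2 + (2 + 3) = -2 + 5 = 3)
n(O) = 3*O**2
H(z, p) = -4 + (-39 + p)/(144 + z) (H(z, p) = -4 + (p - 39)/(144 + z) = -4 + (-39 + p)/(144 + z))
1/(H(14, n(t(2))) - 8618) = 1/((-615 + 3*(-2)**2 - 4*14)/(144 + 14) - 8618) = 1/((-615 + 3*4 - 56)/158 - 8618) = 1/((-615 + 12 - 56)/158 - 8618) = 1/((1/158)*(-659) - 8618) = 1/(-659/158 - 8618) = 1/(-1362303/158) = -158/1362303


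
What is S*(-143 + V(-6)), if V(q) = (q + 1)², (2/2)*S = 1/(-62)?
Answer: 59/31 ≈ 1.9032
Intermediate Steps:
S = -1/62 (S = 1/(-62) = -1/62 ≈ -0.016129)
V(q) = (1 + q)²
S*(-143 + V(-6)) = -(-143 + (1 - 6)²)/62 = -(-143 + (-5)²)/62 = -(-143 + 25)/62 = -1/62*(-118) = 59/31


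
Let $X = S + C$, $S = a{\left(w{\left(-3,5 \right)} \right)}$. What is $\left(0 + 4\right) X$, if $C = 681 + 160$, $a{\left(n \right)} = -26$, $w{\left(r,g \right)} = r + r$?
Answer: $3260$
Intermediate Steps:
$w{\left(r,g \right)} = 2 r$
$S = -26$
$C = 841$
$X = 815$ ($X = -26 + 841 = 815$)
$\left(0 + 4\right) X = \left(0 + 4\right) 815 = 4 \cdot 815 = 3260$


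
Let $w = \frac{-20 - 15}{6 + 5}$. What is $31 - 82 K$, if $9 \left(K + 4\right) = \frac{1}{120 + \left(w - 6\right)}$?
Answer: $\frac{3937687}{10971} \approx 358.92$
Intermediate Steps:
$w = - \frac{35}{11} \approx -3.1818$
$K = - \frac{43873}{10971}$ ($K = -4 + \frac{1}{9 \left(120 - \frac{101}{11}\right)} = -4 + \frac{1}{9 \cdot \frac{1219}{11}} = -4 + \frac{1}{9} \cdot \frac{11}{1219} = -4 + \frac{11}{10971} = - \frac{43873}{10971} \approx -3.999$)
$31 - 82 K = 31 - - \frac{3597586}{10971} = 31 + \frac{3597586}{10971} = \frac{3937687}{10971}$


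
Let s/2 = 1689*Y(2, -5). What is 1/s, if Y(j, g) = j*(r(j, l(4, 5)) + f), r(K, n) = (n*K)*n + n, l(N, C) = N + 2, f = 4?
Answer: 1/553992 ≈ 1.8051e-6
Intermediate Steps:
l(N, C) = 2 + N
r(K, n) = n + K*n**2 (r(K, n) = (K*n)*n + n = K*n**2 + n = n + K*n**2)
Y(j, g) = j*(10 + 36*j) (Y(j, g) = j*((2 + 4)*(1 + j*(2 + 4)) + 4) = j*(6*(1 + j*6) + 4) = j*(6*(1 + 6*j) + 4) = j*((6 + 36*j) + 4) = j*(10 + 36*j))
s = 553992 (s = 2*(1689*(2*2*(5 + 18*2))) = 2*(1689*(2*2*(5 + 36))) = 2*(1689*(2*2*41)) = 2*(1689*164) = 2*276996 = 553992)
1/s = 1/553992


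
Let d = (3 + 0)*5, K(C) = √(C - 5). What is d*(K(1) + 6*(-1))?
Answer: -90 + 30*I ≈ -90.0 + 30.0*I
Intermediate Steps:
K(C) = √(-5 + C)
d = 15 (d = 3*5 = 15)
d*(K(1) + 6*(-1)) = 15*(√(-5 + 1) + 6*(-1)) = 15*(√(-4) - 6) = 15*(2*I - 6) = 15*(-6 + 2*I) = -90 + 30*I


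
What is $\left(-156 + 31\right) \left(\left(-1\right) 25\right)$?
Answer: $3125$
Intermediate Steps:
$\left(-156 + 31\right) \left(\left(-1\right) 25\right) = \left(-125\right) \left(-25\right) = 3125$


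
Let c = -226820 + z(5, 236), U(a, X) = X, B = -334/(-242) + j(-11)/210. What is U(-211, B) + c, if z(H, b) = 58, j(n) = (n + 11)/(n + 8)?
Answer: -27438035/121 ≈ -2.2676e+5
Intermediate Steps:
j(n) = (11 + n)/(8 + n)
B = 167/121 (B = -334/(-242) + ((11 - 11)/(8 - 11))/210 = -334*(-1/242) + (0/(-3))*(1/210) = 167/121 - ⅓*0*(1/210) = 167/121 + 0*(1/210) = 167/121 + 0 = 167/121 ≈ 1.3802)
c = -226762 (c = -226820 + 58 = -226762)
U(-211, B) + c = 167/121 - 226762 = -27438035/121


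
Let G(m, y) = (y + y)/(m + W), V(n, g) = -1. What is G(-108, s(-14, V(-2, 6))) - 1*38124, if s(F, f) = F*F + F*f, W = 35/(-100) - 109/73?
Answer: -2038199068/53457 ≈ -38128.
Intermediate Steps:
W = -2691/1460 (W = 35*(-1/100) - 109*1/73 = -7/20 - 109/73 = -2691/1460 ≈ -1.8432)
s(F, f) = F² + F*f
G(m, y) = 2*y/(-2691/1460 + m) (G(m, y) = (y + y)/(m - 2691/1460) = (2*y)/(-2691/1460 + m) = 2*y/(-2691/1460 + m))
G(-108, s(-14, V(-2, 6))) - 1*38124 = 2920*(-14*(-14 - 1))/(-2691 + 1460*(-108)) - 1*38124 = 2920*(-14*(-15))/(-2691 - 157680) - 38124 = 2920*210/(-160371) - 38124 = 2920*210*(-1/160371) - 38124 = -204400/53457 - 38124 = -2038199068/53457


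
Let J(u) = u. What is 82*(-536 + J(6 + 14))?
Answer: -42312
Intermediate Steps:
82*(-536 + J(6 + 14)) = 82*(-536 + (6 + 14)) = 82*(-536 + 20) = 82*(-516) = -42312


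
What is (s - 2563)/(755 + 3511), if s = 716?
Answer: -1847/4266 ≈ -0.43296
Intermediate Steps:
(s - 2563)/(755 + 3511) = (716 - 2563)/(755 + 3511) = -1847/4266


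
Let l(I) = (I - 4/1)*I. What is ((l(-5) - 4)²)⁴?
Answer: 7984925229121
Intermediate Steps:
l(I) = I*(-4 + I) (l(I) = (I - 4*1)*I = (I - 4)*I = (-4 + I)*I = I*(-4 + I))
((l(-5) - 4)²)⁴ = ((-5*(-4 - 5) - 4)²)⁴ = ((-5*(-9) - 4)²)⁴ = ((45 - 4)²)⁴ = (41²)⁴ = 1681⁴ = 7984925229121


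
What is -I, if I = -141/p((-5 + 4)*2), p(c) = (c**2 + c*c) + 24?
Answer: 141/32 ≈ 4.4063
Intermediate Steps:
p(c) = 24 + 2*c**2 (p(c) = (c**2 + c**2) + 24 = 2*c**2 + 24 = 24 + 2*c**2)
I = -141/32 (I = -141/(24 + 2*((-5 + 4)*2)**2) = -141/(24 + 2*(-1*2)**2) = -141/(24 + 2*(-2)**2) = -141/(24 + 2*4) = -141/(24 + 8) = -141/32 ≈ -4.4063)
-I = -1*(-141/32) = 141/32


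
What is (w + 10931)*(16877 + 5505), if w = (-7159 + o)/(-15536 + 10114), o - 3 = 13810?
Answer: 663192402548/2711 ≈ 2.4463e+8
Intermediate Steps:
o = 13813 (o = 3 + 13810 = 13813)
w = -3327/2711 (w = (-7159 + 13813)/(-15536 + 10114) = 6654/(-5422) = 6654*(-1/5422) = -3327/2711 ≈ -1.2272)
(w + 10931)*(16877 + 5505) = (-3327/2711 + 10931)*(16877 + 5505) = (29630614/2711)*22382 = 663192402548/2711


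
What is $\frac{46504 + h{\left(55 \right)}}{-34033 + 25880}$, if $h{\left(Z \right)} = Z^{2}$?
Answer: $- \frac{49529}{8153} \approx -6.0749$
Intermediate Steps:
$\frac{46504 + h{\left(55 \right)}}{-34033 + 25880} = \frac{46504 + 55^{2}}{-34033 + 25880} = \frac{46504 + 3025}{-8153} = 49529 \left(- \frac{1}{8153}\right) = - \frac{49529}{8153}$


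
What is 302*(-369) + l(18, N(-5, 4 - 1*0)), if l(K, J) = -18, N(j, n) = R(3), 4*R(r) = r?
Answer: -111456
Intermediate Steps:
R(r) = r/4
N(j, n) = ¾ (N(j, n) = (¼)*3 = ¾)
302*(-369) + l(18, N(-5, 4 - 1*0)) = 302*(-369) - 18 = -111438 - 18 = -111456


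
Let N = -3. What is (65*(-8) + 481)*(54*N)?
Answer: 6318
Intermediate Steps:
(65*(-8) + 481)*(54*N) = (65*(-8) + 481)*(54*(-3)) = (-520 + 481)*(-162) = -39*(-162) = 6318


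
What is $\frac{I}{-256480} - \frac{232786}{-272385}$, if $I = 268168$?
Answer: $- \frac{66699937}{349306524} \approx -0.19095$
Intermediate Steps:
$\frac{I}{-256480} - \frac{232786}{-272385} = \frac{268168}{-256480} - \frac{232786}{-272385} = 268168 \left(- \frac{1}{256480}\right) - - \frac{232786}{272385} = - \frac{33521}{32060} + \frac{232786}{272385} = - \frac{66699937}{349306524}$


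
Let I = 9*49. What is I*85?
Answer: 37485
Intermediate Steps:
I = 441
I*85 = 441*85 = 37485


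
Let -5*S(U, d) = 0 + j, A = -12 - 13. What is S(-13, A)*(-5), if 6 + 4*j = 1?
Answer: -5/4 ≈ -1.2500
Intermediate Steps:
j = -5/4 (j = -3/2 + (¼)*1 = -3/2 + ¼ = -5/4 ≈ -1.2500)
A = -25
S(U, d) = ¼ (S(U, d) = -(0 - 5/4)/5 = -⅕*(-5/4) = ¼)
S(-13, A)*(-5) = (¼)*(-5) = -5/4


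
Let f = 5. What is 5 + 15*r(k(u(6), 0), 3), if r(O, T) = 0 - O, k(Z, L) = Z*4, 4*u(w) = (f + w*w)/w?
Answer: -195/2 ≈ -97.500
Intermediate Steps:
u(w) = (5 + w²)/(4*w) (u(w) = ((5 + w*w)/w)/4 = ((5 + w²)/w)/4 = (5 + w²)/(4*w))
k(Z, L) = 4*Z
r(O, T) = -O
5 + 15*r(k(u(6), 0), 3) = 5 + 15*(-4*(¼)*(5 + 6²)/6) = 5 + 15*(-4*(¼)*(⅙)*(5 + 36)) = 5 + 15*(-4*(¼)*(⅙)*41) = 5 + 15*(-4*41/24) = 5 + 15*(-1*41/6) = 5 + 15*(-41/6) = 5 - 205/2 = -195/2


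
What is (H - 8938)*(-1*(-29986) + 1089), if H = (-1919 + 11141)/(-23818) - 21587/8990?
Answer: -5949109149389395/21412382 ≈ -2.7783e+8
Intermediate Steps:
H = -298532473/107061910 (H = 9222*(-1/23818) - 21587*1/8990 = -4611/11909 - 21587/8990 = -298532473/107061910 ≈ -2.7884)
(H - 8938)*(-1*(-29986) + 1089) = (-298532473/107061910 - 8938)*(-1*(-29986) + 1089) = -957217884053*(29986 + 1089)/107061910 = -957217884053/107061910*31075 = -5949109149389395/21412382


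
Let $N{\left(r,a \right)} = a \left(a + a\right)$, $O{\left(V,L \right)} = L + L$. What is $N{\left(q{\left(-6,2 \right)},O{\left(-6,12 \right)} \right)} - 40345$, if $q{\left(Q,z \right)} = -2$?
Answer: $-39193$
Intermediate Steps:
$O{\left(V,L \right)} = 2 L$
$N{\left(r,a \right)} = 2 a^{2}$ ($N{\left(r,a \right)} = a 2 a = 2 a^{2}$)
$N{\left(q{\left(-6,2 \right)},O{\left(-6,12 \right)} \right)} - 40345 = 2 \left(2 \cdot 12\right)^{2} - 40345 = 2 \cdot 24^{2} - 40345 = 2 \cdot 576 - 40345 = 1152 - 40345 = -39193$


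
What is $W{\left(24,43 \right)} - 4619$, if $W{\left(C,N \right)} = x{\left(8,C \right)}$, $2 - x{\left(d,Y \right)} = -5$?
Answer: $-4612$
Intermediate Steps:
$x{\left(d,Y \right)} = 7$ ($x{\left(d,Y \right)} = 2 - -5 = 2 + 5 = 7$)
$W{\left(C,N \right)} = 7$
$W{\left(24,43 \right)} - 4619 = 7 - 4619 = -4612$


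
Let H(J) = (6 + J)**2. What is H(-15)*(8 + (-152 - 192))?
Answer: -27216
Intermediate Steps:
H(-15)*(8 + (-152 - 192)) = (6 - 15)**2*(8 + (-152 - 192)) = (-9)**2*(8 - 344) = 81*(-336) = -27216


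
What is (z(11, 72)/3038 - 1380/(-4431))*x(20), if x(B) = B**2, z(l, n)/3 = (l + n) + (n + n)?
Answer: 68666200/320509 ≈ 214.24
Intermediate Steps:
z(l, n) = 3*l + 9*n (z(l, n) = 3*((l + n) + (n + n)) = 3*((l + n) + 2*n) = 3*(l + 3*n) = 3*l + 9*n)
(z(11, 72)/3038 - 1380/(-4431))*x(20) = ((3*11 + 9*72)/3038 - 1380/(-4431))*20**2 = ((33 + 648)*(1/3038) - 1380*(-1/4431))*400 = (681*(1/3038) + 460/1477)*400 = (681/3038 + 460/1477)*400 = (343331/641018)*400 = 68666200/320509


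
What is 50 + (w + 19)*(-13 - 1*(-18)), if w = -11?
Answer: 90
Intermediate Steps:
50 + (w + 19)*(-13 - 1*(-18)) = 50 + (-11 + 19)*(-13 - 1*(-18)) = 50 + 8*(-13 + 18) = 50 + 8*5 = 50 + 40 = 90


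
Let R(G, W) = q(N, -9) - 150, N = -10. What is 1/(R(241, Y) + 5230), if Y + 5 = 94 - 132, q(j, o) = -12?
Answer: 1/5068 ≈ 0.00019732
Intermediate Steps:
Y = -43 (Y = -5 + (94 - 132) = -5 - 38 = -43)
R(G, W) = -162 (R(G, W) = -12 - 150 = -162)
1/(R(241, Y) + 5230) = 1/(-162 + 5230) = 1/5068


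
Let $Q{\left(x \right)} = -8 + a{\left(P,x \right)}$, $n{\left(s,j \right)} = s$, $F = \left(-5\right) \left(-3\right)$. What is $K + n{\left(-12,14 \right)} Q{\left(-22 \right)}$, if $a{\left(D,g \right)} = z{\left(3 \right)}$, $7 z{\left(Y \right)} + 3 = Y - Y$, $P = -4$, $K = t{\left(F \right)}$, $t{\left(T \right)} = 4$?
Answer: $\frac{736}{7} \approx 105.14$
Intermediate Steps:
$F = 15$
$K = 4$
$z{\left(Y \right)} = - \frac{3}{7}$ ($z{\left(Y \right)} = - \frac{3}{7} + \frac{Y - Y}{7} = - \frac{3}{7} + \frac{1}{7} \cdot 0 = - \frac{3}{7} + 0 = - \frac{3}{7}$)
$a{\left(D,g \right)} = - \frac{3}{7}$
$Q{\left(x \right)} = - \frac{59}{7}$ ($Q{\left(x \right)} = -8 - \frac{3}{7} = - \frac{59}{7}$)
$K + n{\left(-12,14 \right)} Q{\left(-22 \right)} = 4 - - \frac{708}{7} = 4 + \frac{708}{7} = \frac{736}{7}$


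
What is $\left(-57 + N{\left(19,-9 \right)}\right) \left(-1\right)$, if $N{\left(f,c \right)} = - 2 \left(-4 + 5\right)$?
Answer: $59$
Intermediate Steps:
$N{\left(f,c \right)} = -2$ ($N{\left(f,c \right)} = \left(-2\right) 1 = -2$)
$\left(-57 + N{\left(19,-9 \right)}\right) \left(-1\right) = \left(-57 - 2\right) \left(-1\right) = \left(-59\right) \left(-1\right) = 59$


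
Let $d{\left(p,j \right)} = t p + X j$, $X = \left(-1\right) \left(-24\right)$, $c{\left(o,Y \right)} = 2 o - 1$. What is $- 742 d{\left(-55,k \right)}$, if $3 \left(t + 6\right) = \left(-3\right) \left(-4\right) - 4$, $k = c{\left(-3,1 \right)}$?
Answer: $- \frac{34132}{3} \approx -11377.0$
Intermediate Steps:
$c{\left(o,Y \right)} = -1 + 2 o$
$k = -7$ ($k = -1 + 2 \left(-3\right) = -1 - 6 = -7$)
$X = 24$
$t = - \frac{10}{3}$ ($t = -6 + \frac{\left(-3\right) \left(-4\right) - 4}{3} = -6 + \frac{12 - 4}{3} = -6 + \frac{1}{3} \cdot 8 = -6 + \frac{8}{3} = - \frac{10}{3} \approx -3.3333$)
$d{\left(p,j \right)} = 24 j - \frac{10 p}{3}$ ($d{\left(p,j \right)} = - \frac{10 p}{3} + 24 j = 24 j - \frac{10 p}{3}$)
$- 742 d{\left(-55,k \right)} = - 742 \left(24 \left(-7\right) - - \frac{550}{3}\right) = - 742 \left(-168 + \frac{550}{3}\right) = \left(-742\right) \frac{46}{3} = - \frac{34132}{3}$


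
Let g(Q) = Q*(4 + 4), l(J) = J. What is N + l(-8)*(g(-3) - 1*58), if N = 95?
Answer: 751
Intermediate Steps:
g(Q) = 8*Q (g(Q) = Q*8 = 8*Q)
N + l(-8)*(g(-3) - 1*58) = 95 - 8*(8*(-3) - 1*58) = 95 - 8*(-24 - 58) = 95 - 8*(-82) = 95 + 656 = 751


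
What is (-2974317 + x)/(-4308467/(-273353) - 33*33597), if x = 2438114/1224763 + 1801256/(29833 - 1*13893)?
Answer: 3968027657237006309239/1479150938267802452230 ≈ 2.6826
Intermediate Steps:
x = 561243809872/4880680555 (x = 2438114*(1/1224763) + 1801256/(29833 - 13893) = 2438114/1224763 + 1801256/15940 = 2438114/1224763 + 1801256*(1/15940) = 2438114/1224763 + 450314/3985 = 561243809872/4880680555 ≈ 114.99)
(-2974317 + x)/(-4308467/(-273353) - 33*33597) = (-2974317 + 561243809872/4880680555)/(-4308467/(-273353) - 33*33597) = -14516129902496063/(4880680555*(-4308467*(-1/273353) - 1108701)) = -14516129902496063/(4880680555*(4308467/273353 - 1108701)) = -14516129902496063/(4880680555*(-303062435986/273353)) = -14516129902496063/4880680555*(-273353/303062435986) = 3968027657237006309239/1479150938267802452230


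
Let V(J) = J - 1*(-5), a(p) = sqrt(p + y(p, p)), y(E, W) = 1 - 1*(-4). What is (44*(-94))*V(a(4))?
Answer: -33088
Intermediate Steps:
y(E, W) = 5 (y(E, W) = 1 + 4 = 5)
a(p) = sqrt(5 + p) (a(p) = sqrt(p + 5) = sqrt(5 + p))
V(J) = 5 + J (V(J) = J + 5 = 5 + J)
(44*(-94))*V(a(4)) = (44*(-94))*(5 + sqrt(5 + 4)) = -4136*(5 + sqrt(9)) = -4136*(5 + 3) = -4136*8 = -33088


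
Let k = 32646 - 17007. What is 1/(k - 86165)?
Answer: -1/70526 ≈ -1.4179e-5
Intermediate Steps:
k = 15639
1/(k - 86165) = 1/(15639 - 86165) = 1/(-70526) = -1/70526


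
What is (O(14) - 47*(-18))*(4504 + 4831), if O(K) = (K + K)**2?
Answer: 15216050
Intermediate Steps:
O(K) = 4*K**2 (O(K) = (2*K)**2 = 4*K**2)
(O(14) - 47*(-18))*(4504 + 4831) = (4*14**2 - 47*(-18))*(4504 + 4831) = (4*196 + 846)*9335 = (784 + 846)*9335 = 1630*9335 = 15216050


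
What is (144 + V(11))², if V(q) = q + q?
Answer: 27556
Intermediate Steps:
V(q) = 2*q
(144 + V(11))² = (144 + 2*11)² = (144 + 22)² = 166² = 27556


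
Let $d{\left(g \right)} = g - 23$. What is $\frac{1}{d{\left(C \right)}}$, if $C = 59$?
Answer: $\frac{1}{36} \approx 0.027778$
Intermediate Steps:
$d{\left(g \right)} = -23 + g$ ($d{\left(g \right)} = g - 23 = -23 + g$)
$\frac{1}{d{\left(C \right)}} = \frac{1}{-23 + 59} = \frac{1}{36}$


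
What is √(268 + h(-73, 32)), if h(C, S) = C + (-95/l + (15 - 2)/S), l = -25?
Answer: √318730/40 ≈ 14.114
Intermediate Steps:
h(C, S) = 19/5 + C + 13/S (h(C, S) = C + (-95/(-25) + (15 - 2)/S) = C + (-95*(-1/25) + 13/S) = C + (19/5 + 13/S) = 19/5 + C + 13/S)
√(268 + h(-73, 32)) = √(268 + (19/5 - 73 + 13/32)) = √(268 - 11007/160) = √(31873/160) = √318730/40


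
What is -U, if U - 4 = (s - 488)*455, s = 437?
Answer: 23201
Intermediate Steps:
U = -23201 (U = 4 + (437 - 488)*455 = 4 - 51*455 = 4 - 23205 = -23201)
-U = -1*(-23201) = 23201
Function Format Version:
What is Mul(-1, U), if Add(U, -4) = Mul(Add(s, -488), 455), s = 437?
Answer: 23201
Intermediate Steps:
U = -23201 (U = Add(4, Mul(Add(437, -488), 455)) = Add(4, Mul(-51, 455)) = Add(4, -23205) = -23201)
Mul(-1, U) = Mul(-1, -23201) = 23201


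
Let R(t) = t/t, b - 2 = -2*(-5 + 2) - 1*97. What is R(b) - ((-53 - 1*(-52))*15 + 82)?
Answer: -66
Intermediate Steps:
b = -89 (b = 2 + (-2*(-5 + 2) - 1*97) = 2 + (-2*(-3) - 97) = 2 + (6 - 97) = 2 - 91 = -89)
R(t) = 1
R(b) - ((-53 - 1*(-52))*15 + 82) = 1 - ((-53 - 1*(-52))*15 + 82) = 1 - ((-53 + 52)*15 + 82) = 1 - (-1*15 + 82) = 1 - (-15 + 82) = 1 - 1*67 = 1 - 67 = -66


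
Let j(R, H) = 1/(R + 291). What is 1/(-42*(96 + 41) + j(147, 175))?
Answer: -438/2520251 ≈ -0.00017379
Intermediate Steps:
j(R, H) = 1/(291 + R)
1/(-42*(96 + 41) + j(147, 175)) = 1/(-42*(96 + 41) + 1/(291 + 147)) = 1/(-42*137 + 1/438) = 1/(-5754 + 1/438) = 1/(-2520251/438) = -438/2520251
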